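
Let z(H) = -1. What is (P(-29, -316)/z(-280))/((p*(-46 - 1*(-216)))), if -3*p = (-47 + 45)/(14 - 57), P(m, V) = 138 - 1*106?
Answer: 1032/85 ≈ 12.141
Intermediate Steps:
P(m, V) = 32 (P(m, V) = 138 - 106 = 32)
p = -2/129 (p = -(-47 + 45)/(3*(14 - 57)) = -(-2)/(3*(-43)) = -(-2)*(-1)/(3*43) = -1/3*2/43 = -2/129 ≈ -0.015504)
(P(-29, -316)/z(-280))/((p*(-46 - 1*(-216)))) = (32/(-1))/((-2*(-46 - 1*(-216))/129)) = (32*(-1))/((-2*(-46 + 216)/129)) = -32/((-2/129*170)) = -32/(-340/129) = -32*(-129/340) = 1032/85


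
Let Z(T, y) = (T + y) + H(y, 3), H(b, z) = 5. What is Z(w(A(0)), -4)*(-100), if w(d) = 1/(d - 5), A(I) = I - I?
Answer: -80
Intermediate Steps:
A(I) = 0
w(d) = 1/(-5 + d)
Z(T, y) = 5 + T + y (Z(T, y) = (T + y) + 5 = 5 + T + y)
Z(w(A(0)), -4)*(-100) = (5 + 1/(-5 + 0) - 4)*(-100) = (5 + 1/(-5) - 4)*(-100) = (5 - ⅕ - 4)*(-100) = (⅘)*(-100) = -80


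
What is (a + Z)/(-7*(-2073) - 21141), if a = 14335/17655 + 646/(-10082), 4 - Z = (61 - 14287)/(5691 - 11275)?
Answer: -8411174641/25345449922320 ≈ -0.00033186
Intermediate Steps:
Z = 4055/2792 (Z = 4 - (61 - 14287)/(5691 - 11275) = 4 - (-14226)/(-5584) = 4 - (-14226)*(-1)/5584 = 4 - 1*7113/2792 = 4 - 7113/2792 = 4055/2792 ≈ 1.4524)
a = 13312034/17799771 (a = 14335*(1/17655) + 646*(-1/10082) = 2867/3531 - 323/5041 = 13312034/17799771 ≈ 0.74788)
(a + Z)/(-7*(-2073) - 21141) = (13312034/17799771 + 4055/2792)/(-7*(-2073) - 21141) = 109345270333/(49696960632*(14511 - 21141)) = (109345270333/49696960632)/(-6630) = (109345270333/49696960632)*(-1/6630) = -8411174641/25345449922320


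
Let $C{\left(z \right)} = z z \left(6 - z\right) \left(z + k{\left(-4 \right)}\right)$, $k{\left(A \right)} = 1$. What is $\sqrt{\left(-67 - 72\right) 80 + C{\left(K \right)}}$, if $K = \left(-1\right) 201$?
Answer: $2 i \sqrt{418153130} \approx 40898.0 i$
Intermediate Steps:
$K = -201$
$C{\left(z \right)} = z^{2} \left(1 + z\right) \left(6 - z\right)$ ($C{\left(z \right)} = z z \left(6 - z\right) \left(z + 1\right) = z^{2} \left(6 - z\right) \left(1 + z\right) = z^{2} \left(1 + z\right) \left(6 - z\right)$)
$\sqrt{\left(-67 - 72\right) 80 + C{\left(K \right)}} = \sqrt{\left(-67 - 72\right) 80 + \left(-201\right)^{2} \left(6 - \left(-201\right)^{2} + 5 \left(-201\right)\right)} = \sqrt{\left(-139\right) 80 + 40401 \left(6 - 40401 - 1005\right)} = \sqrt{-11120 + 40401 \left(6 - 40401 - 1005\right)} = \sqrt{-11120 + 40401 \left(-41400\right)} = \sqrt{-11120 - 1672601400} = \sqrt{-1672612520} = 2 i \sqrt{418153130}$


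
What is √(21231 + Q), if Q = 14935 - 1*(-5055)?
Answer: √41221 ≈ 203.03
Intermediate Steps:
Q = 19990 (Q = 14935 + 5055 = 19990)
√(21231 + Q) = √(21231 + 19990) = √41221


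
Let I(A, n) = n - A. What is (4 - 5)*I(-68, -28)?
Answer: -40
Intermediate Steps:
(4 - 5)*I(-68, -28) = (4 - 5)*(-28 - 1*(-68)) = -(-28 + 68) = -1*40 = -40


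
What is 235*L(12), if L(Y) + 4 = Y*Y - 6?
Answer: 31490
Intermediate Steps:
L(Y) = -10 + Y² (L(Y) = -4 + (Y*Y - 6) = -4 + (Y² - 6) = -4 + (-6 + Y²) = -10 + Y²)
235*L(12) = 235*(-10 + 12²) = 235*(-10 + 144) = 235*134 = 31490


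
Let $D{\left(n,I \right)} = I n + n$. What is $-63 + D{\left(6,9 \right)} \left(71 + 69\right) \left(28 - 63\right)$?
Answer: $-294063$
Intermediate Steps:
$D{\left(n,I \right)} = n + I n$
$-63 + D{\left(6,9 \right)} \left(71 + 69\right) \left(28 - 63\right) = -63 + 6 \left(1 + 9\right) \left(71 + 69\right) \left(28 - 63\right) = -63 + 6 \cdot 10 \cdot 140 \left(-35\right) = -63 + 60 \left(-4900\right) = -63 - 294000 = -294063$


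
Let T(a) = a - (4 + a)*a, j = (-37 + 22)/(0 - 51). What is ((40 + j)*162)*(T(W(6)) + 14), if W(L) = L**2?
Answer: -154248300/17 ≈ -9.0734e+6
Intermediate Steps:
j = 5/17 (j = -15/(-51) = -15*(-1/51) = 5/17 ≈ 0.29412)
T(a) = a - a*(4 + a)
((40 + j)*162)*(T(W(6)) + 14) = ((40 + 5/17)*162)*(-1*6**2*(3 + 6**2) + 14) = ((685/17)*162)*(-1*36*(3 + 36) + 14) = 110970*(-1*36*39 + 14)/17 = 110970*(-1404 + 14)/17 = (110970/17)*(-1390) = -154248300/17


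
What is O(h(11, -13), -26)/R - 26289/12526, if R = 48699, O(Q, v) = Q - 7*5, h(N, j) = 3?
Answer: -1280648843/610003674 ≈ -2.0994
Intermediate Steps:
O(Q, v) = -35 + Q (O(Q, v) = Q - 35 = -35 + Q)
O(h(11, -13), -26)/R - 26289/12526 = (-35 + 3)/48699 - 26289/12526 = -32*1/48699 - 26289*1/12526 = -32/48699 - 26289/12526 = -1280648843/610003674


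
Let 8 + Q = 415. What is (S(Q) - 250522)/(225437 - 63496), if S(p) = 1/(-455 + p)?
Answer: -12025057/7773168 ≈ -1.5470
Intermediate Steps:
Q = 407 (Q = -8 + 415 = 407)
(S(Q) - 250522)/(225437 - 63496) = (1/(-455 + 407) - 250522)/(225437 - 63496) = (1/(-48) - 250522)/161941 = (-1/48 - 250522)*(1/161941) = -12025057/48*1/161941 = -12025057/7773168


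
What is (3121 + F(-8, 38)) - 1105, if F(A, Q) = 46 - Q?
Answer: 2024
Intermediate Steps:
(3121 + F(-8, 38)) - 1105 = (3121 + (46 - 1*38)) - 1105 = (3121 + (46 - 38)) - 1105 = (3121 + 8) - 1105 = 3129 - 1105 = 2024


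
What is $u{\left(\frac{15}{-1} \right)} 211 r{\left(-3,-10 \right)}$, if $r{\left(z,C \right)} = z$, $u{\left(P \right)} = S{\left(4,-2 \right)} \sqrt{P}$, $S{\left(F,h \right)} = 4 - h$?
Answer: $- 3798 i \sqrt{15} \approx - 14710.0 i$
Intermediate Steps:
$u{\left(P \right)} = 6 \sqrt{P}$ ($u{\left(P \right)} = \left(4 - -2\right) \sqrt{P} = \left(4 + 2\right) \sqrt{P} = 6 \sqrt{P}$)
$u{\left(\frac{15}{-1} \right)} 211 r{\left(-3,-10 \right)} = 6 \sqrt{\frac{15}{-1}} \cdot 211 \left(-3\right) = 6 \sqrt{15 \left(-1\right)} 211 \left(-3\right) = 6 \sqrt{-15} \cdot 211 \left(-3\right) = 6 i \sqrt{15} \cdot 211 \left(-3\right) = 1266 i \sqrt{15} \left(-3\right) = - 3798 i \sqrt{15}$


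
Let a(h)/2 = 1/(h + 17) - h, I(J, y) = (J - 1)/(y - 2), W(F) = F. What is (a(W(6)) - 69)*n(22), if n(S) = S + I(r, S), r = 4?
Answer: -824423/460 ≈ -1792.2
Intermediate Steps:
I(J, y) = (-1 + J)/(-2 + y)
n(S) = S + 3/(-2 + S) (n(S) = S + (-1 + 4)/(-2 + S) = S + 3/(-2 + S))
a(h) = -2*h + 2/(17 + h) (a(h) = 2*(1/(h + 17) - h) = 2*(1/(17 + h) - h) = -2*h + 2/(17 + h))
(a(W(6)) - 69)*n(22) = (2*(1 - 1*6² - 17*6)/(17 + 6) - 69)*((3 + 22*(-2 + 22))/(-2 + 22)) = (2*(1 - 1*36 - 102)/23 - 69)*((3 + 22*20)/20) = (2*(1/23)*(1 - 36 - 102) - 69)*((3 + 440)/20) = (2*(1/23)*(-137) - 69)*((1/20)*443) = (-274/23 - 69)*(443/20) = -1861/23*443/20 = -824423/460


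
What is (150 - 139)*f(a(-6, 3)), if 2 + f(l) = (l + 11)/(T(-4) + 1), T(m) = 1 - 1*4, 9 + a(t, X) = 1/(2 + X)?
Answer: -341/10 ≈ -34.100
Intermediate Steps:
a(t, X) = -9 + 1/(2 + X)
T(m) = -3 (T(m) = 1 - 4 = -3)
f(l) = -15/2 - l/2 (f(l) = -2 + (l + 11)/(-3 + 1) = -2 + (11 + l)/(-2) = -2 + (11 + l)*(-½) = -2 + (-11/2 - l/2) = -15/2 - l/2)
(150 - 139)*f(a(-6, 3)) = (150 - 139)*(-15/2 - (-17 - 9*3)/(2*(2 + 3))) = 11*(-15/2 - (-17 - 27)/(2*5)) = 11*(-15/2 - (-44)/10) = 11*(-15/2 - ½*(-44/5)) = 11*(-15/2 + 22/5) = 11*(-31/10) = -341/10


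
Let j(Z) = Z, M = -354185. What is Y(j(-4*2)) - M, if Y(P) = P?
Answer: 354177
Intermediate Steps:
Y(j(-4*2)) - M = -4*2 - 1*(-354185) = -8 + 354185 = 354177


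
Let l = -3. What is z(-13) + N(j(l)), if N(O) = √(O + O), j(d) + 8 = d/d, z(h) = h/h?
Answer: 1 + I*√14 ≈ 1.0 + 3.7417*I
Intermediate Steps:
z(h) = 1
j(d) = -7 (j(d) = -8 + d/d = -8 + 1 = -7)
N(O) = √2*√O (N(O) = √(2*O) = √2*√O)
z(-13) + N(j(l)) = 1 + √2*√(-7) = 1 + √2*(I*√7) = 1 + I*√14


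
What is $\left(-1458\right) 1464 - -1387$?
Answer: $-2133125$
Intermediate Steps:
$\left(-1458\right) 1464 - -1387 = -2134512 + 1387 = -2133125$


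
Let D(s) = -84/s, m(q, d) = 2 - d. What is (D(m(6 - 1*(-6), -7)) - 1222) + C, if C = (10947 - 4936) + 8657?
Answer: 40310/3 ≈ 13437.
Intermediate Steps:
C = 14668 (C = 6011 + 8657 = 14668)
(D(m(6 - 1*(-6), -7)) - 1222) + C = (-84/(2 - 1*(-7)) - 1222) + 14668 = (-84/(2 + 7) - 1222) + 14668 = (-84/9 - 1222) + 14668 = (-84*⅑ - 1222) + 14668 = (-28/3 - 1222) + 14668 = -3694/3 + 14668 = 40310/3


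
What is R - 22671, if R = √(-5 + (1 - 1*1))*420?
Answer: -22671 + 420*I*√5 ≈ -22671.0 + 939.15*I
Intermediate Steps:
R = 420*I*√5 (R = √(-5 + (1 - 1))*420 = √(-5 + 0)*420 = √(-5)*420 = (I*√5)*420 = 420*I*√5 ≈ 939.15*I)
R - 22671 = 420*I*√5 - 22671 = -22671 + 420*I*√5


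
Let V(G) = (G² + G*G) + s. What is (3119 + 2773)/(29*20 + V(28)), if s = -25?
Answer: 5892/2123 ≈ 2.7753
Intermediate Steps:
V(G) = -25 + 2*G² (V(G) = (G² + G*G) - 25 = (G² + G²) - 25 = 2*G² - 25 = -25 + 2*G²)
(3119 + 2773)/(29*20 + V(28)) = (3119 + 2773)/(29*20 + (-25 + 2*28²)) = 5892/(580 + (-25 + 2*784)) = 5892/(580 + (-25 + 1568)) = 5892/(580 + 1543) = 5892/2123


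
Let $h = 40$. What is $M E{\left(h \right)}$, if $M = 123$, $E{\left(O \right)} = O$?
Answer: $4920$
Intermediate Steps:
$M E{\left(h \right)} = 123 \cdot 40 = 4920$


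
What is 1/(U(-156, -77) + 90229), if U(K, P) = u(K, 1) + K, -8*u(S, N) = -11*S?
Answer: 2/179717 ≈ 1.1129e-5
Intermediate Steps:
u(S, N) = 11*S/8 (u(S, N) = -(-11)*S/8 = 11*S/8)
U(K, P) = 19*K/8 (U(K, P) = 11*K/8 + K = 19*K/8)
1/(U(-156, -77) + 90229) = 1/((19/8)*(-156) + 90229) = 1/(-741/2 + 90229) = 1/(179717/2) = 2/179717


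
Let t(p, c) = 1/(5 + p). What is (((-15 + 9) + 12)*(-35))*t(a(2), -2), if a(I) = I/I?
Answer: -35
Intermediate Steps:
a(I) = 1
(((-15 + 9) + 12)*(-35))*t(a(2), -2) = (((-15 + 9) + 12)*(-35))/(5 + 1) = ((-6 + 12)*(-35))/6 = (6*(-35))*(⅙) = -210*⅙ = -35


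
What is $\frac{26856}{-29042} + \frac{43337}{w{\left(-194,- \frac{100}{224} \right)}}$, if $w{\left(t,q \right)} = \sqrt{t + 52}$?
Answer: $- \frac{13428}{14521} - \frac{43337 i \sqrt{142}}{142} \approx -0.92473 - 3636.8 i$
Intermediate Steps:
$w{\left(t,q \right)} = \sqrt{52 + t}$
$\frac{26856}{-29042} + \frac{43337}{w{\left(-194,- \frac{100}{224} \right)}} = \frac{26856}{-29042} + \frac{43337}{\sqrt{52 - 194}} = 26856 \left(- \frac{1}{29042}\right) + \frac{43337}{\sqrt{-142}} = - \frac{13428}{14521} + \frac{43337}{i \sqrt{142}} = - \frac{13428}{14521} + 43337 \left(- \frac{i \sqrt{142}}{142}\right) = - \frac{13428}{14521} - \frac{43337 i \sqrt{142}}{142}$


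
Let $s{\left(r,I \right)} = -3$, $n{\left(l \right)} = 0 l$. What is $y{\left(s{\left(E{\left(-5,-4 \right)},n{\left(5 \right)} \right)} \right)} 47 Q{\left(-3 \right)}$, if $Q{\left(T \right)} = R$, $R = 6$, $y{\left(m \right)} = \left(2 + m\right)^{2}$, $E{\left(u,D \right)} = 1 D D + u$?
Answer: $282$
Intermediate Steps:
$E{\left(u,D \right)} = u + D^{2}$ ($E{\left(u,D \right)} = D D + u = D^{2} + u = u + D^{2}$)
$n{\left(l \right)} = 0$
$Q{\left(T \right)} = 6$
$y{\left(s{\left(E{\left(-5,-4 \right)},n{\left(5 \right)} \right)} \right)} 47 Q{\left(-3 \right)} = \left(2 - 3\right)^{2} \cdot 47 \cdot 6 = \left(-1\right)^{2} \cdot 47 \cdot 6 = 1 \cdot 47 \cdot 6 = 47 \cdot 6 = 282$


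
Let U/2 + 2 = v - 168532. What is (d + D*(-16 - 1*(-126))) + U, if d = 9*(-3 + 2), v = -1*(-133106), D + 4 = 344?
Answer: -33465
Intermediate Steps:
D = 340 (D = -4 + 344 = 340)
v = 133106
U = -70856 (U = -4 + 2*(133106 - 168532) = -4 + 2*(-35426) = -4 - 70852 = -70856)
d = -9 (d = 9*(-1) = -9)
(d + D*(-16 - 1*(-126))) + U = (-9 + 340*(-16 - 1*(-126))) - 70856 = (-9 + 340*(-16 + 126)) - 70856 = (-9 + 340*110) - 70856 = (-9 + 37400) - 70856 = 37391 - 70856 = -33465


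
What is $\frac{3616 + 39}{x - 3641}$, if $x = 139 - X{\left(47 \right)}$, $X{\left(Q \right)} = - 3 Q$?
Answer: $- \frac{3655}{3361} \approx -1.0875$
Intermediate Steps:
$x = 280$ ($x = 139 - \left(-3\right) 47 = 139 - -141 = 139 + 141 = 280$)
$\frac{3616 + 39}{x - 3641} = \frac{3616 + 39}{280 - 3641} = \frac{3655}{-3361} = 3655 \left(- \frac{1}{3361}\right) = - \frac{3655}{3361}$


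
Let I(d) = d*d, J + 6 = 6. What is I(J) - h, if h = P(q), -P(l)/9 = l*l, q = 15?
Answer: 2025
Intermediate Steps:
J = 0 (J = -6 + 6 = 0)
I(d) = d²
P(l) = -9*l² (P(l) = -9*l*l = -9*l²)
h = -2025 (h = -9*15² = -9*225 = -2025)
I(J) - h = 0² - 1*(-2025) = 0 + 2025 = 2025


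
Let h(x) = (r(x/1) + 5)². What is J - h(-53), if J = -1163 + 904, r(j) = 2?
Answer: -308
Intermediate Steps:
J = -259
h(x) = 49 (h(x) = (2 + 5)² = 7² = 49)
J - h(-53) = -259 - 1*49 = -259 - 49 = -308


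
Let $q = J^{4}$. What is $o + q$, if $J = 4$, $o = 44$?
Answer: $300$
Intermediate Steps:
$q = 256$ ($q = 4^{4} = 256$)
$o + q = 44 + 256 = 300$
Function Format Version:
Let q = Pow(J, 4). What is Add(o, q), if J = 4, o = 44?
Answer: 300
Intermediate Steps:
q = 256 (q = Pow(4, 4) = 256)
Add(o, q) = Add(44, 256) = 300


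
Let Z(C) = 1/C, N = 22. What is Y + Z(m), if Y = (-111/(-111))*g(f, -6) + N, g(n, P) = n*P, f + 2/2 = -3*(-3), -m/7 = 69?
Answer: -12559/483 ≈ -26.002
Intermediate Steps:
m = -483 (m = -7*69 = -483)
f = 8 (f = -1 - 3*(-3) = -1 + 9 = 8)
g(n, P) = P*n
Y = -26 (Y = (-111/(-111))*(-6*8) + 22 = -111*(-1/111)*(-48) + 22 = 1*(-48) + 22 = -48 + 22 = -26)
Y + Z(m) = -26 + 1/(-483) = -26 - 1/483 = -12559/483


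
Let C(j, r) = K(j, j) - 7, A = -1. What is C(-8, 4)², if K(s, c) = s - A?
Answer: 196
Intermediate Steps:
K(s, c) = 1 + s (K(s, c) = s - 1*(-1) = s + 1 = 1 + s)
C(j, r) = -6 + j (C(j, r) = (1 + j) - 7 = -6 + j)
C(-8, 4)² = (-6 - 8)² = (-14)² = 196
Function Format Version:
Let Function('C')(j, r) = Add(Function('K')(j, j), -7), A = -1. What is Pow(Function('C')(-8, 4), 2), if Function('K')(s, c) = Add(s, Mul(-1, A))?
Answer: 196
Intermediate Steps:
Function('K')(s, c) = Add(1, s) (Function('K')(s, c) = Add(s, Mul(-1, -1)) = Add(s, 1) = Add(1, s))
Function('C')(j, r) = Add(-6, j) (Function('C')(j, r) = Add(Add(1, j), -7) = Add(-6, j))
Pow(Function('C')(-8, 4), 2) = Pow(Add(-6, -8), 2) = Pow(-14, 2) = 196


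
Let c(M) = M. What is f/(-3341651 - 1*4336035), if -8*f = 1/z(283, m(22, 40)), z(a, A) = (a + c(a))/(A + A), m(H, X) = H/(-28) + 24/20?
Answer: 29/1216759677280 ≈ 2.3834e-11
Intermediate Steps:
m(H, X) = 6/5 - H/28 (m(H, X) = H*(-1/28) + 24*(1/20) = -H/28 + 6/5 = 6/5 - H/28)
z(a, A) = a/A (z(a, A) = (a + a)/(A + A) = (2*a)/((2*A)) = (2*a)*(1/(2*A)) = a/A)
f = -29/158480 (f = -1/(8*(283/(6/5 - 1/28*22))) = -1/(8*(283/(6/5 - 11/14))) = -1/(8*(283/(29/70))) = -1/(8*(283*(70/29))) = -1/(8*19810/29) = -⅛*29/19810 = -29/158480 ≈ -0.00018299)
f/(-3341651 - 1*4336035) = -29/(158480*(-3341651 - 1*4336035)) = -29/(158480*(-3341651 - 4336035)) = -29/158480/(-7677686) = -29/158480*(-1/7677686) = 29/1216759677280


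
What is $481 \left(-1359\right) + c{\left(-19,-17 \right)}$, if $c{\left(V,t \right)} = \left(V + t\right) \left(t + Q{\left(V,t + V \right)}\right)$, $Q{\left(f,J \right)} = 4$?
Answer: $-653211$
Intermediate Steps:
$c{\left(V,t \right)} = \left(4 + t\right) \left(V + t\right)$ ($c{\left(V,t \right)} = \left(V + t\right) \left(t + 4\right) = \left(V + t\right) \left(4 + t\right) = \left(4 + t\right) \left(V + t\right)$)
$481 \left(-1359\right) + c{\left(-19,-17 \right)} = 481 \left(-1359\right) + \left(\left(-17\right)^{2} + 4 \left(-19\right) + 4 \left(-17\right) - -323\right) = -653679 + \left(289 - 76 - 68 + 323\right) = -653679 + 468 = -653211$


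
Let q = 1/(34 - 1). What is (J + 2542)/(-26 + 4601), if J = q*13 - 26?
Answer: 83041/150975 ≈ 0.55003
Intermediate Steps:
q = 1/33 ≈ 0.030303
J = -845/33 (J = (1/33)*13 - 26 = 13/33 - 26 = -845/33 ≈ -25.606)
(J + 2542)/(-26 + 4601) = (-845/33 + 2542)/(-26 + 4601) = (83041/33)/4575 = (83041/33)*(1/4575) = 83041/150975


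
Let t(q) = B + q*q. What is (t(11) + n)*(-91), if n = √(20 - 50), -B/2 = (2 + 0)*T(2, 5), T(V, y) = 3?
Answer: -9919 - 91*I*√30 ≈ -9919.0 - 498.43*I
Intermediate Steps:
B = -12 (B = -2*(2 + 0)*3 = -4*3 = -2*6 = -12)
n = I*√30 (n = √(-30) = I*√30 ≈ 5.4772*I)
t(q) = -12 + q² (t(q) = -12 + q*q = -12 + q²)
(t(11) + n)*(-91) = ((-12 + 11²) + I*√30)*(-91) = ((-12 + 121) + I*√30)*(-91) = (109 + I*√30)*(-91) = -9919 - 91*I*√30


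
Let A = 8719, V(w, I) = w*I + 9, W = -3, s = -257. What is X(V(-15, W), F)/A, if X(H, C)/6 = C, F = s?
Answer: -1542/8719 ≈ -0.17686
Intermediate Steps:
F = -257
V(w, I) = 9 + I*w (V(w, I) = I*w + 9 = 9 + I*w)
X(H, C) = 6*C
X(V(-15, W), F)/A = (6*(-257))/8719 = -1542*1/8719 = -1542/8719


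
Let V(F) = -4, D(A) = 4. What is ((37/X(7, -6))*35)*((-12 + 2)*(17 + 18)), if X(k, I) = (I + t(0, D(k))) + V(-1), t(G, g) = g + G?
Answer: 226625/3 ≈ 75542.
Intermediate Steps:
t(G, g) = G + g
X(k, I) = I (X(k, I) = (I + (0 + 4)) - 4 = (I + 4) - 4 = (4 + I) - 4 = I)
((37/X(7, -6))*35)*((-12 + 2)*(17 + 18)) = ((37/(-6))*35)*((-12 + 2)*(17 + 18)) = ((37*(-⅙))*35)*(-10*35) = -37/6*35*(-350) = -1295/6*(-350) = 226625/3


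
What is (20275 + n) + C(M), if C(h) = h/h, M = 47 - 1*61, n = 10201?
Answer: 30477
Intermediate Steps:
M = -14 (M = 47 - 61 = -14)
C(h) = 1
(20275 + n) + C(M) = (20275 + 10201) + 1 = 30476 + 1 = 30477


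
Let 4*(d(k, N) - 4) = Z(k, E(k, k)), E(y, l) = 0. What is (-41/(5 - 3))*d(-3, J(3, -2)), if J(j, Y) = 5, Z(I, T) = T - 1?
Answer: -615/8 ≈ -76.875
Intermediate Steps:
Z(I, T) = -1 + T
d(k, N) = 15/4 (d(k, N) = 4 + (-1 + 0)/4 = 4 + (¼)*(-1) = 4 - ¼ = 15/4)
(-41/(5 - 3))*d(-3, J(3, -2)) = -41/(5 - 3)*(15/4) = -41/2*(15/4) = -41*½*(15/4) = -41/2*15/4 = -615/8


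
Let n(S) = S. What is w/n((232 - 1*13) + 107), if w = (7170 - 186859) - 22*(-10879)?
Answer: 59649/326 ≈ 182.97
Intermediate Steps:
w = 59649 (w = -179689 + 239338 = 59649)
w/n((232 - 1*13) + 107) = 59649/((232 - 1*13) + 107) = 59649/((232 - 13) + 107) = 59649/(219 + 107) = 59649/326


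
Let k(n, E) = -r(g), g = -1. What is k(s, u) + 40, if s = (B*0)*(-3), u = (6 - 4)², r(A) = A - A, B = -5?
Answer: 40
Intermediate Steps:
r(A) = 0
u = 4 (u = 2² = 4)
s = 0 (s = -5*0*(-3) = 0*(-3) = 0)
k(n, E) = 0 (k(n, E) = -1*0 = 0)
k(s, u) + 40 = 0 + 40 = 40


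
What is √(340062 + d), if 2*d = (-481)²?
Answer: √1822970/2 ≈ 675.09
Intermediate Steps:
d = 231361/2 (d = (½)*(-481)² = (½)*231361 = 231361/2 ≈ 1.1568e+5)
√(340062 + d) = √(340062 + 231361/2) = √(911485/2) = √1822970/2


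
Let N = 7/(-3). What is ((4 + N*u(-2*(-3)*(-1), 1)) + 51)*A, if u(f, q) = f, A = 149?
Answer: 10281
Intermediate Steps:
N = -7/3 (N = 7*(-⅓) = -7/3 ≈ -2.3333)
((4 + N*u(-2*(-3)*(-1), 1)) + 51)*A = ((4 - 7*(-2*(-3))*(-1)/3) + 51)*149 = ((4 - 14*(-1)) + 51)*149 = ((4 - 7/3*(-6)) + 51)*149 = ((4 + 14) + 51)*149 = (18 + 51)*149 = 69*149 = 10281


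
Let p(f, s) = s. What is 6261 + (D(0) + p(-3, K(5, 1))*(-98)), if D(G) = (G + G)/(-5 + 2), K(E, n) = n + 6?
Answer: 5575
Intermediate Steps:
K(E, n) = 6 + n
D(G) = -2*G/3 (D(G) = (2*G)/(-3) = (2*G)*(-1/3) = -2*G/3)
6261 + (D(0) + p(-3, K(5, 1))*(-98)) = 6261 + (-2/3*0 + (6 + 1)*(-98)) = 6261 + (0 + 7*(-98)) = 6261 + (0 - 686) = 6261 - 686 = 5575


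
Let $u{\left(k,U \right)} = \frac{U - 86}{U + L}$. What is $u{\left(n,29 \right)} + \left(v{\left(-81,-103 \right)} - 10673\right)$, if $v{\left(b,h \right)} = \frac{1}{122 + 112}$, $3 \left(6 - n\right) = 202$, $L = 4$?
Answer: $- \frac{27476737}{2574} \approx -10675.0$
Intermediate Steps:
$n = - \frac{184}{3}$ ($n = 6 - \frac{202}{3} = - \frac{184}{3} \approx -61.333$)
$v{\left(b,h \right)} = \frac{1}{234}$
$u{\left(k,U \right)} = \frac{-86 + U}{4 + U}$ ($u{\left(k,U \right)} = \frac{U - 86}{U + 4} = \frac{-86 + U}{4 + U}$)
$u{\left(n,29 \right)} + \left(v{\left(-81,-103 \right)} - 10673\right) = \frac{-86 + 29}{4 + 29} + \left(\frac{1}{234} - 10673\right) = \frac{1}{33} \left(-57\right) - \frac{2497481}{234} = - \frac{19}{11} - \frac{2497481}{234} = - \frac{27476737}{2574}$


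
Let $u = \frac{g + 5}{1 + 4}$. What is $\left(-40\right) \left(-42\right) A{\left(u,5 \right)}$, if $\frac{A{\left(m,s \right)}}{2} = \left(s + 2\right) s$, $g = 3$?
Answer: $117600$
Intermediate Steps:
$u = \frac{8}{5}$ ($u = \frac{3 + 5}{1 + 4} = \frac{8}{5} \approx 1.6$)
$A{\left(m,s \right)} = 2 s \left(2 + s\right)$ ($A{\left(m,s \right)} = 2 \left(s + 2\right) s = 2 \left(2 + s\right) s = 2 s \left(2 + s\right)$)
$\left(-40\right) \left(-42\right) A{\left(u,5 \right)} = \left(-40\right) \left(-42\right) 2 \cdot 5 \left(2 + 5\right) = 1680 \cdot 2 \cdot 5 \cdot 7 = 1680 \cdot 70 = 117600$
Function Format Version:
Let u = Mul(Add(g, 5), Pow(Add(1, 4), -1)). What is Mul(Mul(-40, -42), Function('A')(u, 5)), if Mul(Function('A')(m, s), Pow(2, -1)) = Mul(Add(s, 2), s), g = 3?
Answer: 117600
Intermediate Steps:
u = Rational(8, 5) (u = Mul(Add(3, 5), Pow(Add(1, 4), -1)) = Mul(8, Pow(5, -1)) = Mul(8, Rational(1, 5)) = Rational(8, 5) ≈ 1.6000)
Function('A')(m, s) = Mul(2, s, Add(2, s)) (Function('A')(m, s) = Mul(2, Mul(Add(s, 2), s)) = Mul(2, Mul(Add(2, s), s)) = Mul(2, Mul(s, Add(2, s))) = Mul(2, s, Add(2, s)))
Mul(Mul(-40, -42), Function('A')(u, 5)) = Mul(Mul(-40, -42), Mul(2, 5, Add(2, 5))) = Mul(1680, Mul(2, 5, 7)) = Mul(1680, 70) = 117600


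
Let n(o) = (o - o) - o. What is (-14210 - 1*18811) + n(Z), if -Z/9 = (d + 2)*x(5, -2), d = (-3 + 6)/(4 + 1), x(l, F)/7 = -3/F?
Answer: -327753/10 ≈ -32775.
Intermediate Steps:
x(l, F) = -21/F (x(l, F) = 7*(-3/F) = -21/F)
d = ⅗ (d = 3/5 = 3*(⅕) = ⅗ ≈ 0.60000)
Z = -2457/10 (Z = -9*(⅗ + 2)*(-21/(-2)) = -117*(-21*(-½))/5 = -117*21/(5*2) = -9*273/10 = -2457/10 ≈ -245.70)
n(o) = -o (n(o) = 0 - o = -o)
(-14210 - 1*18811) + n(Z) = (-14210 - 1*18811) - 1*(-2457/10) = (-14210 - 18811) + 2457/10 = -33021 + 2457/10 = -327753/10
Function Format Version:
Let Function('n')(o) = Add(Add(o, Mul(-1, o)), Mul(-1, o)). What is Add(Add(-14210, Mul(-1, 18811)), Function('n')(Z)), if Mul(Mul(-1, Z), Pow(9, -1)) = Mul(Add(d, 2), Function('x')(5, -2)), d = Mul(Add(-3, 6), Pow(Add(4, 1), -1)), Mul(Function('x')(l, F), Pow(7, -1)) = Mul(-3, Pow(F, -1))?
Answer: Rational(-327753, 10) ≈ -32775.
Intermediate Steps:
Function('x')(l, F) = Mul(-21, Pow(F, -1)) (Function('x')(l, F) = Mul(7, Mul(-3, Pow(F, -1))) = Mul(-21, Pow(F, -1)))
d = Rational(3, 5) (d = Mul(3, Pow(5, -1)) = Mul(3, Rational(1, 5)) = Rational(3, 5) ≈ 0.60000)
Z = Rational(-2457, 10) (Z = Mul(-9, Mul(Add(Rational(3, 5), 2), Mul(-21, Pow(-2, -1)))) = Mul(-9, Mul(Rational(13, 5), Mul(-21, Rational(-1, 2)))) = Mul(-9, Mul(Rational(13, 5), Rational(21, 2))) = Mul(-9, Rational(273, 10)) = Rational(-2457, 10) ≈ -245.70)
Function('n')(o) = Mul(-1, o) (Function('n')(o) = Add(0, Mul(-1, o)) = Mul(-1, o))
Add(Add(-14210, Mul(-1, 18811)), Function('n')(Z)) = Add(Add(-14210, Mul(-1, 18811)), Mul(-1, Rational(-2457, 10))) = Add(Add(-14210, -18811), Rational(2457, 10)) = Add(-33021, Rational(2457, 10)) = Rational(-327753, 10)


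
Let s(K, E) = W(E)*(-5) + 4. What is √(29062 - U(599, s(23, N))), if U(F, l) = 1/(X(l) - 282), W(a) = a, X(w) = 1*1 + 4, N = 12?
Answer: 5*√89195939/277 ≈ 170.48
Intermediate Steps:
X(w) = 5 (X(w) = 1 + 4 = 5)
s(K, E) = 4 - 5*E (s(K, E) = E*(-5) + 4 = -5*E + 4 = 4 - 5*E)
U(F, l) = -1/277 (U(F, l) = 1/(5 - 282) = 1/(-277) = -1/277)
√(29062 - U(599, s(23, N))) = √(29062 - 1*(-1/277)) = √(29062 + 1/277) = √(8050175/277) = 5*√89195939/277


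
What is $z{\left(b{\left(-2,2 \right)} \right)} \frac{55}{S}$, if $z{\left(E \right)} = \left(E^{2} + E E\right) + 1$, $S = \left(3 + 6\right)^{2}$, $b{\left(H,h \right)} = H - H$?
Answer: $\frac{55}{81} \approx 0.67901$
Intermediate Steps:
$b{\left(H,h \right)} = 0$
$S = 81$ ($S = 9^{2} = 81$)
$z{\left(E \right)} = 1 + 2 E^{2}$ ($z{\left(E \right)} = \left(E^{2} + E^{2}\right) + 1 = 2 E^{2} + 1 = 1 + 2 E^{2}$)
$z{\left(b{\left(-2,2 \right)} \right)} \frac{55}{S} = \left(1 + 2 \cdot 0^{2}\right) \frac{55}{81} = \left(1 + 2 \cdot 0\right) 55 \cdot \frac{1}{81} = \left(1 + 0\right) \frac{55}{81} = 1 \cdot \frac{55}{81} = \frac{55}{81}$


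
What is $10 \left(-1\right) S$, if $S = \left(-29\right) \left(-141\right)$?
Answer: $-40890$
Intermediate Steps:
$S = 4089$
$10 \left(-1\right) S = 10 \left(-1\right) 4089 = \left(-10\right) 4089 = -40890$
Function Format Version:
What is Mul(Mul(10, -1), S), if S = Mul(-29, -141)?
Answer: -40890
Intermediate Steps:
S = 4089
Mul(Mul(10, -1), S) = Mul(Mul(10, -1), 4089) = Mul(-10, 4089) = -40890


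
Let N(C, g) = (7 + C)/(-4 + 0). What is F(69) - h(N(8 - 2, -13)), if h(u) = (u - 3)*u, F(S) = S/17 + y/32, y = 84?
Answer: -3707/272 ≈ -13.629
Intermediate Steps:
N(C, g) = -7/4 - C/4 (N(C, g) = (7 + C)/(-4) = (7 + C)*(-¼) = -7/4 - C/4)
F(S) = 21/8 + S/17 (F(S) = S/17 + 84/32 = S*(1/17) + 84*(1/32) = S/17 + 21/8 = 21/8 + S/17)
h(u) = u*(-3 + u) (h(u) = (-3 + u)*u = u*(-3 + u))
F(69) - h(N(8 - 2, -13)) = (21/8 + (1/17)*69) - (-7/4 - (8 - 2)/4)*(-3 + (-7/4 - (8 - 2)/4)) = (21/8 + 69/17) - (-7/4 - ¼*6)*(-3 + (-7/4 - ¼*6)) = 909/136 - (-7/4 - 3/2)*(-3 + (-7/4 - 3/2)) = 909/136 - (-13)*(-3 - 13/4)/4 = 909/136 - (-13)*(-25)/(4*4) = 909/136 - 1*325/16 = 909/136 - 325/16 = -3707/272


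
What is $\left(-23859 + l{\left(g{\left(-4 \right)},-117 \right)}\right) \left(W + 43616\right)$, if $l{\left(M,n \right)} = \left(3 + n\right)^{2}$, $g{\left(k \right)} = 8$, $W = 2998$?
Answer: $-506367882$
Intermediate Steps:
$\left(-23859 + l{\left(g{\left(-4 \right)},-117 \right)}\right) \left(W + 43616\right) = \left(-23859 + \left(3 - 117\right)^{2}\right) \left(2998 + 43616\right) = \left(-23859 + \left(-114\right)^{2}\right) 46614 = \left(-23859 + 12996\right) 46614 = \left(-10863\right) 46614 = -506367882$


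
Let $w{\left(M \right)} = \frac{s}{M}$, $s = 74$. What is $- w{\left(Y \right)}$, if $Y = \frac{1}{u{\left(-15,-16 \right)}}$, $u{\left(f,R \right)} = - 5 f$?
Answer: $-5550$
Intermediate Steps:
$Y = \frac{1}{75}$ ($Y = \frac{1}{\left(-5\right) \left(-15\right)} = \frac{1}{75} \approx 0.013333$)
$w{\left(M \right)} = \frac{74}{M}$
$- w{\left(Y \right)} = - 74 \frac{1}{\frac{1}{75}} = - 74 \cdot 75 = \left(-1\right) 5550 = -5550$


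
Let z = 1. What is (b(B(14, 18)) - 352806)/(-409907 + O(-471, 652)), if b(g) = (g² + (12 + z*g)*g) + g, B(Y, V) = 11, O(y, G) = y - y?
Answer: 352421/409907 ≈ 0.85976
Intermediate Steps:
O(y, G) = 0
b(g) = g + g² + g*(12 + g) (b(g) = (g² + (12 + 1*g)*g) + g = (g² + (12 + g)*g) + g = (g² + g*(12 + g)) + g = g + g² + g*(12 + g))
(b(B(14, 18)) - 352806)/(-409907 + O(-471, 652)) = (11*(13 + 2*11) - 352806)/(-409907 + 0) = (11*(13 + 22) - 352806)/(-409907) = (11*35 - 352806)*(-1/409907) = (385 - 352806)*(-1/409907) = -352421*(-1/409907) = 352421/409907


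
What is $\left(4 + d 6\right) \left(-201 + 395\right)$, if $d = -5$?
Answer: $-5044$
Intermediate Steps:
$\left(4 + d 6\right) \left(-201 + 395\right) = \left(4 - 30\right) \left(-201 + 395\right) = \left(4 - 30\right) 194 = \left(-26\right) 194 = -5044$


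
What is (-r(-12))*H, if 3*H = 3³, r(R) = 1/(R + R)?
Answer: 3/8 ≈ 0.37500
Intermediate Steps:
r(R) = 1/(2*R)
H = 9 (H = (⅓)*3³ = (⅓)*27 = 9)
(-r(-12))*H = -1/(2*(-12))*9 = -(-1)/(2*12)*9 = -1*(-1/24)*9 = (1/24)*9 = 3/8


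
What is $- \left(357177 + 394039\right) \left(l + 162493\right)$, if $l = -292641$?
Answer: $97769259968$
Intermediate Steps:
$- \left(357177 + 394039\right) \left(l + 162493\right) = - \left(357177 + 394039\right) \left(-292641 + 162493\right) = - 751216 \left(-130148\right) = \left(-1\right) \left(-97769259968\right) = 97769259968$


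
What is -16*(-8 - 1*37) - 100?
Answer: 620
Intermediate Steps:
-16*(-8 - 1*37) - 100 = -16*(-8 - 37) - 100 = -16*(-45) - 100 = 720 - 100 = 620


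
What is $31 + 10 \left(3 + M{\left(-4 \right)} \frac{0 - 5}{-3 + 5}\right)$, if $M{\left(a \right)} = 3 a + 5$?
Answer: $236$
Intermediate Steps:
$M{\left(a \right)} = 5 + 3 a$
$31 + 10 \left(3 + M{\left(-4 \right)} \frac{0 - 5}{-3 + 5}\right) = 31 + 10 \left(3 + \left(5 + 3 \left(-4\right)\right) \frac{0 - 5}{-3 + 5}\right) = 31 + 10 \left(3 + \left(5 - 12\right) \left(- \frac{5}{2}\right)\right) = 31 + 10 \left(3 - 7 \left(\left(-5\right) \frac{1}{2}\right)\right) = 31 + 10 \left(3 - - \frac{35}{2}\right) = 31 + 10 \left(3 + \frac{35}{2}\right) = 31 + 10 \cdot \frac{41}{2} = 31 + 205 = 236$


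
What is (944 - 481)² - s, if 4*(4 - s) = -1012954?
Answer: -77747/2 ≈ -38874.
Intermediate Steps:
s = 506485/2 (s = 4 - ¼*(-1012954) = 4 + 506477/2 = 506485/2 ≈ 2.5324e+5)
(944 - 481)² - s = (944 - 481)² - 1*506485/2 = 463² - 506485/2 = 214369 - 506485/2 = -77747/2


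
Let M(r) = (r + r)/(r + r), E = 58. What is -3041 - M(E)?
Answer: -3042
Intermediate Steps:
M(r) = 1 (M(r) = (2*r)/((2*r)) = (2*r)*(1/(2*r)) = 1)
-3041 - M(E) = -3041 - 1*1 = -3041 - 1 = -3042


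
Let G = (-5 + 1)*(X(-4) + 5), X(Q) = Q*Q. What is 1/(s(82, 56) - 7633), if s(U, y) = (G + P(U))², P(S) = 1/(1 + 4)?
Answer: -25/15264 ≈ -0.0016378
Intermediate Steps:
X(Q) = Q²
P(S) = ⅕ (P(S) = 1/5 = ⅕)
G = -84 (G = (-5 + 1)*((-4)² + 5) = -4*(16 + 5) = -4*21 = -84)
s(U, y) = 175561/25 (s(U, y) = (-84 + ⅕)² = (-419/5)² = 175561/25)
1/(s(82, 56) - 7633) = 1/(175561/25 - 7633) = 1/(-15264/25) = -25/15264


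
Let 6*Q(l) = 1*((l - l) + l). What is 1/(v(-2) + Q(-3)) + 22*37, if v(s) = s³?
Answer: 13836/17 ≈ 813.88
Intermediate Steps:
Q(l) = l/6 (Q(l) = (1*((l - l) + l))/6 = (1*(0 + l))/6 = (1*l)/6 = l/6)
1/(v(-2) + Q(-3)) + 22*37 = 1/((-2)³ + (⅙)*(-3)) + 22*37 = 1/(-8 - ½) + 814 = 1/(-17/2) + 814 = -2/17 + 814 = 13836/17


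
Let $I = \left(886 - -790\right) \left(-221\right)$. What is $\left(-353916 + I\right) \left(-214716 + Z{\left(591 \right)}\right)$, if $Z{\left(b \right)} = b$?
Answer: $155093307000$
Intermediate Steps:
$I = -370396$ ($I = \left(886 + 790\right) \left(-221\right) = 1676 \left(-221\right) = -370396$)
$\left(-353916 + I\right) \left(-214716 + Z{\left(591 \right)}\right) = \left(-353916 - 370396\right) \left(-214716 + 591\right) = \left(-724312\right) \left(-214125\right) = 155093307000$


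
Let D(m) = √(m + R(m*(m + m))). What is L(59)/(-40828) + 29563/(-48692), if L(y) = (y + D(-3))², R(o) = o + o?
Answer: -198117/285796 - √33/346 ≈ -0.70981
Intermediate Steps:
R(o) = 2*o
D(m) = √(m + 4*m²) (D(m) = √(m + 2*(m*(m + m))) = √(m + 2*(m*(2*m))) = √(m + 2*(2*m²)) = √(m + 4*m²))
L(y) = (y + √33)² (L(y) = (y + √(-3*(1 + 4*(-3))))² = (y + √(-3*(1 - 12)))² = (y + √(-3*(-11)))² = (y + √33)²)
L(59)/(-40828) + 29563/(-48692) = (59 + √33)²/(-40828) + 29563/(-48692) = (59 + √33)²*(-1/40828) + 29563*(-1/48692) = -(59 + √33)²/40828 - 17/28 = -17/28 - (59 + √33)²/40828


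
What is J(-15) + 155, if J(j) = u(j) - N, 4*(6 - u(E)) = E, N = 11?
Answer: 615/4 ≈ 153.75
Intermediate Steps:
u(E) = 6 - E/4
J(j) = -5 - j/4 (J(j) = (6 - j/4) - 1*11 = (6 - j/4) - 11 = -5 - j/4)
J(-15) + 155 = (-5 - ¼*(-15)) + 155 = (-5 + 15/4) + 155 = -5/4 + 155 = 615/4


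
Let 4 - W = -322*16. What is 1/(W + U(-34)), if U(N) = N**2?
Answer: 1/6312 ≈ 0.00015843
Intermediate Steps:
W = 5156 (W = 4 - (-322)*16 = 4 - 1*(-5152) = 4 + 5152 = 5156)
1/(W + U(-34)) = 1/(5156 + (-34)**2) = 1/(5156 + 1156) = 1/6312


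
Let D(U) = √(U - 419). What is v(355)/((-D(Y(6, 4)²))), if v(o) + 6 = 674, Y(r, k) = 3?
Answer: 334*I*√410/205 ≈ 32.99*I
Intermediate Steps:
D(U) = √(-419 + U)
v(o) = 668 (v(o) = -6 + 674 = 668)
v(355)/((-D(Y(6, 4)²))) = 668/((-√(-419 + 3²))) = 668/((-√(-419 + 9))) = 668/((-√(-410))) = 668/((-I*√410)) = 668*(I*√410/410) = 334*I*√410/205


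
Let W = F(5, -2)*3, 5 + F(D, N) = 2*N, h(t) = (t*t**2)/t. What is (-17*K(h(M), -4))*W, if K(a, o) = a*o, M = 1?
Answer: -1836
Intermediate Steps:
h(t) = t**2 (h(t) = t**3/t = t**2)
F(D, N) = -5 + 2*N
W = -27 (W = (-5 + 2*(-2))*3 = (-5 - 4)*3 = -9*3 = -27)
(-17*K(h(M), -4))*W = -17*1**2*(-4)*(-27) = -17*(-4)*(-27) = 68*(-27) = -1836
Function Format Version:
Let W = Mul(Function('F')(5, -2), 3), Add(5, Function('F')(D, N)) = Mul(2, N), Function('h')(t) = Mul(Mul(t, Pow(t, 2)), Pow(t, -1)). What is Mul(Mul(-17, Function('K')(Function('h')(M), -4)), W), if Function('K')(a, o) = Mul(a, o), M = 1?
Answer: -1836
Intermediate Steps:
Function('h')(t) = Pow(t, 2) (Function('h')(t) = Mul(Pow(t, 3), Pow(t, -1)) = Pow(t, 2))
Function('F')(D, N) = Add(-5, Mul(2, N))
W = -27 (W = Mul(Add(-5, Mul(2, -2)), 3) = Mul(Add(-5, -4), 3) = Mul(-9, 3) = -27)
Mul(Mul(-17, Function('K')(Function('h')(M), -4)), W) = Mul(Mul(-17, Mul(Pow(1, 2), -4)), -27) = Mul(Mul(-17, Mul(1, -4)), -27) = Mul(Mul(-17, -4), -27) = Mul(68, -27) = -1836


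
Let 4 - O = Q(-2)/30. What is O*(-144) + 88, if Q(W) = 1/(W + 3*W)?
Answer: -2443/5 ≈ -488.60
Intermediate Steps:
Q(W) = 1/(4*W)
O = 961/240 (O = 4 - (1/4)/(-2)/30 = 4 - (1/4)*(-1/2)/30 = 4 - (-1)/(8*30) = 4 - 1*(-1/240) = 4 + 1/240 = 961/240 ≈ 4.0042)
O*(-144) + 88 = (961/240)*(-144) + 88 = -2883/5 + 88 = -2443/5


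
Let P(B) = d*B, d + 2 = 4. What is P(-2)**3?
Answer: -64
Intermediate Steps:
d = 2 (d = -2 + 4 = 2)
P(B) = 2*B
P(-2)**3 = (2*(-2))**3 = (-4)**3 = -64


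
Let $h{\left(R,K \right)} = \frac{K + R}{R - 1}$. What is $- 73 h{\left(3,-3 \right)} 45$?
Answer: $0$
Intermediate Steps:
$h{\left(R,K \right)} = \frac{K + R}{-1 + R}$
$- 73 h{\left(3,-3 \right)} 45 = - 73 \frac{-3 + 3}{-1 + 3} \cdot 45 = - 73 \cdot \frac{1}{2} \cdot 0 \cdot 45 = \left(-73\right) 0 \cdot 45 = 0 \cdot 45 = 0$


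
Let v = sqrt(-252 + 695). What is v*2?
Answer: 2*sqrt(443) ≈ 42.095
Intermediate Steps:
v = sqrt(443) ≈ 21.048
v*2 = sqrt(443)*2 = 2*sqrt(443)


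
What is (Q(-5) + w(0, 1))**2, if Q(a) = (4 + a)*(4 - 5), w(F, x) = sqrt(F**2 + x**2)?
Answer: 4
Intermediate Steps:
Q(a) = -4 - a (Q(a) = (4 + a)*(-1) = -4 - a)
(Q(-5) + w(0, 1))**2 = ((-4 - 1*(-5)) + sqrt(0**2 + 1**2))**2 = ((-4 + 5) + sqrt(0 + 1))**2 = (1 + sqrt(1))**2 = (1 + 1)**2 = 2**2 = 4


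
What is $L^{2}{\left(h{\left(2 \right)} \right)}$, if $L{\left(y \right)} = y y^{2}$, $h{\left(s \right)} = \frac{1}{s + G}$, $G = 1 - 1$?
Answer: $\frac{1}{64} \approx 0.015625$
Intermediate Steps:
$G = 0$
$h{\left(s \right)} = \frac{1}{s}$ ($h{\left(s \right)} = \frac{1}{s + 0} = \frac{1}{s}$)
$L{\left(y \right)} = y^{3}$
$L^{2}{\left(h{\left(2 \right)} \right)} = \left(\left(\frac{1}{2}\right)^{3}\right)^{2} = \left(\frac{1}{8}\right)^{2} = \frac{1}{64}$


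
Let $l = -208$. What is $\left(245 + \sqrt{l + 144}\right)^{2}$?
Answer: $59961 + 3920 i \approx 59961.0 + 3920.0 i$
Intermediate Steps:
$\left(245 + \sqrt{l + 144}\right)^{2} = \left(245 + \sqrt{-208 + 144}\right)^{2} = \left(245 + \sqrt{-64}\right)^{2} = \left(245 + 8 i\right)^{2}$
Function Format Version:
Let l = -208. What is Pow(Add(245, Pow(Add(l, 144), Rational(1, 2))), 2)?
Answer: Add(59961, Mul(3920, I)) ≈ Add(59961., Mul(3920.0, I))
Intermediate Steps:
Pow(Add(245, Pow(Add(l, 144), Rational(1, 2))), 2) = Pow(Add(245, Pow(Add(-208, 144), Rational(1, 2))), 2) = Pow(Add(245, Pow(-64, Rational(1, 2))), 2) = Pow(Add(245, Mul(8, I)), 2)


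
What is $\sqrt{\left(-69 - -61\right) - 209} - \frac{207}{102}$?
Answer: $- \frac{69}{34} + i \sqrt{217} \approx -2.0294 + 14.731 i$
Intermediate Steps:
$\sqrt{\left(-69 - -61\right) - 209} - \frac{207}{102} = \sqrt{\left(-69 + 61\right) - 209} - \frac{69}{34} = \sqrt{-8 - 209} - \frac{69}{34} = \sqrt{-217} - \frac{69}{34} = i \sqrt{217} - \frac{69}{34} = - \frac{69}{34} + i \sqrt{217}$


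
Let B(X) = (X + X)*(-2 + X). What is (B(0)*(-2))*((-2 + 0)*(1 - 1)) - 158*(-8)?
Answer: 1264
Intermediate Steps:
B(X) = 2*X*(-2 + X) (B(X) = (2*X)*(-2 + X) = 2*X*(-2 + X))
(B(0)*(-2))*((-2 + 0)*(1 - 1)) - 158*(-8) = ((2*0*(-2 + 0))*(-2))*((-2 + 0)*(1 - 1)) - 158*(-8) = ((2*0*(-2))*(-2))*(-2*0) + 1264 = (0*(-2))*0 + 1264 = 0*0 + 1264 = 0 + 1264 = 1264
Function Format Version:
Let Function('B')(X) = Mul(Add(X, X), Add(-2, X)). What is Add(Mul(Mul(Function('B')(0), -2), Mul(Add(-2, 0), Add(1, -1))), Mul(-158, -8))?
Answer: 1264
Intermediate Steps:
Function('B')(X) = Mul(2, X, Add(-2, X)) (Function('B')(X) = Mul(Mul(2, X), Add(-2, X)) = Mul(2, X, Add(-2, X)))
Add(Mul(Mul(Function('B')(0), -2), Mul(Add(-2, 0), Add(1, -1))), Mul(-158, -8)) = Add(Mul(Mul(Mul(2, 0, Add(-2, 0)), -2), Mul(Add(-2, 0), Add(1, -1))), Mul(-158, -8)) = Add(Mul(Mul(Mul(2, 0, -2), -2), Mul(-2, 0)), 1264) = Add(Mul(Mul(0, -2), 0), 1264) = Add(Mul(0, 0), 1264) = Add(0, 1264) = 1264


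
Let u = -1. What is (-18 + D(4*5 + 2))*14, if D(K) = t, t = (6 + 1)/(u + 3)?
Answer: -203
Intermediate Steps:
t = 7/2 (t = (6 + 1)/(-1 + 3) = 7/2 ≈ 3.5000)
D(K) = 7/2
(-18 + D(4*5 + 2))*14 = (-18 + 7/2)*14 = -29/2*14 = -203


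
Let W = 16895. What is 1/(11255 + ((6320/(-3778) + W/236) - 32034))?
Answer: -445804/9232192421 ≈ -4.8288e-5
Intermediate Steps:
1/(11255 + ((6320/(-3778) + W/236) - 32034)) = 1/(11255 + ((6320/(-3778) + 16895/236) - 32034)) = 1/(11255 + ((6320*(-1/3778) + 16895*(1/236)) - 32034)) = 1/(11255 + ((-3160/1889 + 16895/236) - 32034)) = 1/(11255 + (31168895/445804 - 32034)) = 1/(11255 - 14249716441/445804) = 1/(-9232192421/445804) = -445804/9232192421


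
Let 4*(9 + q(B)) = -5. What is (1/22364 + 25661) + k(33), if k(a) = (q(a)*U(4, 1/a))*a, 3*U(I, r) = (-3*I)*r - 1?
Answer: 288660535/11182 ≈ 25815.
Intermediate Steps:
q(B) = -41/4 (q(B) = -9 + (¼)*(-5) = -9 - 5/4 = -41/4)
U(I, r) = -⅓ - I*r (U(I, r) = ((-3*I)*r - 1)/3 = (-3*I*r - 1)/3 = (-1 - 3*I*r)/3 = -⅓ - I*r)
k(a) = a*(41/12 + 41/a) (k(a) = (-41*(-⅓ - 1*4/a)/4)*a = (-41*(-⅓ - 4/a)/4)*a = (41/12 + 41/a)*a = a*(41/12 + 41/a))
(1/22364 + 25661) + k(33) = (1/22364 + 25661) + (41 + (41/12)*33) = (1/22364 + 25661) + (41 + 451/4) = 573882605/22364 + 615/4 = 288660535/11182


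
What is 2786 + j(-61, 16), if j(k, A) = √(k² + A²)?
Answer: 2786 + √3977 ≈ 2849.1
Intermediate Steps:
j(k, A) = √(A² + k²)
2786 + j(-61, 16) = 2786 + √(16² + (-61)²) = 2786 + √(256 + 3721) = 2786 + √3977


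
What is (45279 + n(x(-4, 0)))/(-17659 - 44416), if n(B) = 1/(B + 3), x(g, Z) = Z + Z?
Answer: -135838/186225 ≈ -0.72943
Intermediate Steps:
x(g, Z) = 2*Z
n(B) = 1/(3 + B)
(45279 + n(x(-4, 0)))/(-17659 - 44416) = (45279 + 1/(3 + 2*0))/(-17659 - 44416) = (45279 + 1/(3 + 0))/(-62075) = (45279 + 1/3)*(-1/62075) = (45279 + ⅓)*(-1/62075) = (135838/3)*(-1/62075) = -135838/186225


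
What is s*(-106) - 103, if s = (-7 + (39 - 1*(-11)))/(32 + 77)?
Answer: -15785/109 ≈ -144.82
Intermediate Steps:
s = 43/109 (s = (-7 + (39 + 11))/109 = (-7 + 50)*(1/109) = 43*(1/109) = 43/109 ≈ 0.39450)
s*(-106) - 103 = (43/109)*(-106) - 103 = -4558/109 - 103 = -15785/109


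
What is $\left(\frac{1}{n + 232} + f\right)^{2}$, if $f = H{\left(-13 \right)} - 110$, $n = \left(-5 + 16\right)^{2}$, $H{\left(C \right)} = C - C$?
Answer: $\frac{1507691241}{124609} \approx 12099.0$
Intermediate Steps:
$H{\left(C \right)} = 0$
$n = 121$ ($n = 11^{2} = 121$)
$f = -110$ ($f = 0 - 110 = -110$)
$\left(\frac{1}{n + 232} + f\right)^{2} = \left(\frac{1}{121 + 232} - 110\right)^{2} = \left(\frac{1}{353} - 110\right)^{2} = \left(- \frac{38829}{353}\right)^{2} = \frac{1507691241}{124609}$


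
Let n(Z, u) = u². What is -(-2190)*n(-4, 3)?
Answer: 19710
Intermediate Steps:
-(-2190)*n(-4, 3) = -(-2190)*3² = -(-2190)*9 = -5*(-3942) = 19710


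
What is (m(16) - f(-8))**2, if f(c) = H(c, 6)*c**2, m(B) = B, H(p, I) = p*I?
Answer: 9535744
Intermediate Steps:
H(p, I) = I*p
f(c) = 6*c**3 (f(c) = (6*c)*c**2 = 6*c**3)
(m(16) - f(-8))**2 = (16 - 6*(-8)**3)**2 = (16 - 6*(-512))**2 = (16 - 1*(-3072))**2 = (16 + 3072)**2 = 3088**2 = 9535744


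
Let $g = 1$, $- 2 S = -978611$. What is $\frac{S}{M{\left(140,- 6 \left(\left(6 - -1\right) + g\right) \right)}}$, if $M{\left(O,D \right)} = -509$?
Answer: $- \frac{978611}{1018} \approx -961.31$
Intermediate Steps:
$S = \frac{978611}{2}$ ($S = \left(- \frac{1}{2}\right) \left(-978611\right) = \frac{978611}{2} \approx 4.8931 \cdot 10^{5}$)
$\frac{S}{M{\left(140,- 6 \left(\left(6 - -1\right) + g\right) \right)}} = \frac{978611}{2 \left(-509\right)} = \frac{978611}{2} \left(- \frac{1}{509}\right) = - \frac{978611}{1018}$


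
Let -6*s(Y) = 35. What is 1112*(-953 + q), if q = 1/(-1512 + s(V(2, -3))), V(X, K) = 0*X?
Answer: -9651022424/9107 ≈ -1.0597e+6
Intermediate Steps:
V(X, K) = 0
s(Y) = -35/6 (s(Y) = -1/6*35 = -35/6)
q = -6/9107 (q = 1/(-1512 - 35/6) = 1/(-9107/6) = -6/9107 ≈ -0.00065883)
1112*(-953 + q) = 1112*(-953 - 6/9107) = 1112*(-8678977/9107) = -9651022424/9107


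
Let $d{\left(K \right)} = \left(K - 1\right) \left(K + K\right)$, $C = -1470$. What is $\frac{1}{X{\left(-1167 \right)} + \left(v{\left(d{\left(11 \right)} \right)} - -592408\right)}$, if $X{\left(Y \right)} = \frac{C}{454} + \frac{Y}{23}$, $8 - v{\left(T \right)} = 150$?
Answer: $\frac{5221}{3091938972} \approx 1.6886 \cdot 10^{-6}$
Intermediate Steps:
$d{\left(K \right)} = 2 K \left(-1 + K\right)$ ($d{\left(K \right)} = \left(-1 + K\right) 2 K = 2 K \left(-1 + K\right)$)
$v{\left(T \right)} = -142$ ($v{\left(T \right)} = 8 - 150 = -142$)
$X{\left(Y \right)} = - \frac{735}{227} + \frac{Y}{23}$ ($X{\left(Y \right)} = - \frac{1470}{454} + \frac{Y}{23} = \left(-1470\right) \frac{1}{454} + Y \frac{1}{23} = - \frac{735}{227} + \frac{Y}{23}$)
$\frac{1}{X{\left(-1167 \right)} + \left(v{\left(d{\left(11 \right)} \right)} - -592408\right)} = \frac{1}{\left(- \frac{735}{227} + \frac{1}{23} \left(-1167\right)\right) - -592266} = \frac{1}{\left(- \frac{735}{227} - \frac{1167}{23}\right) + \left(-142 + 592408\right)} = \frac{1}{- \frac{281814}{5221} + 592266} = \frac{1}{\frac{3091938972}{5221}} = \frac{5221}{3091938972}$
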